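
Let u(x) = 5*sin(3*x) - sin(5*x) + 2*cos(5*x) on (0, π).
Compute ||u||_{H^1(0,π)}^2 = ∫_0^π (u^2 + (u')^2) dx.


||u||_{H^1(0,π)}^2 = 190*π

u'(x) = -10*sin(5*x) + 15*cos(3*x) - 5*cos(5*x).
Expand u² and (u')² and integrate term by term on (0, π), using: for integers n ≥ 1, ∫_0^π sin²(nx) dx = ∫_0^π cos²(nx) dx = π/2; for n ≠ n', ∫_0^π sin(nx)sin(n'x) dx = ∫_0^π cos(nx)cos(n'x) dx = 0; and by product-to-sum, ∫_0^π sin(nx)cos(n'x) dx = ½∫_0^π [sin((n+n')x) + sin((n−n')x)] dx, which is 0 when n+n' is even and 2n/(n²−n'²) when n+n' is odd (it need not vanish on (0, π)).
  u² squared terms: (-1)²·∫sin(5x)² dx = 1·π/2 = π/2;  (2)²·∫cos(5x)² dx = 4·π/2 = 2*π;  (5)²·∫sin(3x)² dx = 25·π/2 = 25*π/2.
  u² cross terms: 2·(-1)·(2)·∫sin(5x)·cos(5x) dx = -4·(0) = 0;  2·(-1)·(5)·∫sin(5x)·sin(3x) dx = -10·(0) = 0;  2·(2)·(5)·∫cos(5x)·sin(3x) dx = 20·(0) = 0.
  So ∫_0^π u² dx = π/2 + 2*π + 25*π/2 + 0 + 0 + 0 = 15*π.
  (u')² squared terms: (-10)²·∫sin(5x)² dx = 100·π/2 = 50*π;  (-5)²·∫cos(5x)² dx = 25·π/2 = 25*π/2;  (15)²·∫cos(3x)² dx = 225·π/2 = 225*π/2.
  (u')² cross terms: 2·(-10)·(-5)·∫sin(5x)·cos(5x) dx = 100·(0) = 0;  2·(-10)·(15)·∫sin(5x)·cos(3x) dx = -300·(0) = 0;  2·(-5)·(15)·∫cos(5x)·cos(3x) dx = -150·(0) = 0.
  So ∫_0^π (u')² dx = 50*π + 25*π/2 + 225*π/2 + 0 + 0 + 0 = 175*π.
||u||_{H^1}^2 = (15*π) + (175*π) = 190*π.


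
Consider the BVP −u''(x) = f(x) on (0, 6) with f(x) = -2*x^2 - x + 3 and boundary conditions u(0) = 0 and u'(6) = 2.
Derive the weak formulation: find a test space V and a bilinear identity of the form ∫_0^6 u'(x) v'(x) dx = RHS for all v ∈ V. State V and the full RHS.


V = {v ∈ H^1(0, 6) : v(0) = 0} (test functions vanish at x = 0 where u is specified); weak form: ∫_0^6 u'v' dx = ∫_0^6 (-2*x^2 - x + 3) v dx + 2·v(6) for all v ∈ V.

Multiply both sides by a test function v and integrate from 0 to 6:
  ∫_0^6 −u''(x) v(x) dx = ∫_0^6 f(x) v(x) dx.
Integrate the LHS by parts once:
  ∫_0^6 −u'' v dx = −[u'(x) v(x)]_0^6 + ∫_0^6 u'(x) v'(x) dx.
Thus ∫_0^6 u'(x) v'(x) dx = ∫_0^6 f(x) v(x) dx + [u'(x) v(x)]_0^6.
Choose V so that boundary terms are either known or forced to vanish.
Mixed BC: u(0) = 0 (Dirichlet) and u'(6) = 2 (Neumann). Define V = {v ∈ H^1(0, 6) : v(0) = 0}. Then [u' v]_0^6 = u'(6)·v(6) − u'(0)·0 = 2·v(6).
Weak formulation: find u (satisfying any essential BC) such that ∫_0^6 u'(x) v'(x) dx = ∫_0^6 f v dx + 2·v(6) for all v ∈ V (Dirichlet at 0 absorbed into V; Neumann datum at x = 6 contributes the boundary term).
Substituting f(x) = -2*x^2 - x + 3, the right-hand side is ∫_0^6 (-2*x^2 - x + 3) v dx + 2·v(6).


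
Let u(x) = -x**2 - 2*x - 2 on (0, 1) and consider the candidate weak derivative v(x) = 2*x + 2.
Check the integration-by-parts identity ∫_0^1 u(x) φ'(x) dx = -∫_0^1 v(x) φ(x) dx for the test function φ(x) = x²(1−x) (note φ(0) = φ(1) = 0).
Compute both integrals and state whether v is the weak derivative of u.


LHS = 4/15, RHS = -4/15. No, v is not the weak derivative of u.

u(x) = -x**2 - 2*x - 2, classical derivative u'(x) = -2*x - 2.
φ(x) = x²(1−x), so φ'(x) = x*(2 - 3*x).
Note φ(0) = φ(1) = 0, so the boundary term u·φ vanishes.
LHS = ∫_0^1 u(x) φ'(x) dx = ∫_0^1 (3*x^4 + 4*x^3 + 2*x^2 - 4*x) dx. Term by term:
  ∫_0^1 3*x^4 dx = 3/5;  ∫_0^1 4*x^3 dx = 1;  ∫_0^1 2*x^2 dx = 2/3;
  ∫_0^1 -4*x dx = -2.
Sum: 3/5 + 1 + 2/3 − 2 = 4/15.
So LHS = 4/15.
∫_0^1 v(x) φ(x) dx = ∫_0^1 (-2*x^4 + 2*x^2) dx. Term by term:
  ∫_0^1 -2*x^4 dx = -2/5;  ∫_0^1 2*x^2 dx = 2/3.
Sum: -2/5 + 2/3 = 4/15.
So RHS = -∫_0^1 v(x) φ(x) dx = -4/15.
LHS − RHS = 8/15 ≠ 0, so the identity fails.
(For a valid weak derivative the identity must hold for EVERY test function, in particular this one. The failure shows v is NOT the weak derivative of u.)
Correct weak derivative would be u'(x) = -2*x - 2.


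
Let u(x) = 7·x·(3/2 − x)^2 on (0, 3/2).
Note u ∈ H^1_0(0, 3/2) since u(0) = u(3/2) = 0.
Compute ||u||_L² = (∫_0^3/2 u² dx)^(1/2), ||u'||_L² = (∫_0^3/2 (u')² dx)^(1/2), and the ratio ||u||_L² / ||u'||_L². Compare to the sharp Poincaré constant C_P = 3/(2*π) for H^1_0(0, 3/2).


||u||_L² / ||u'||_L² = 3*sqrt(14)/28 < C_P = 3/(2*π).

u(x) = 7·x·(3/2 − x)^2, so u'(x) = 21*x^2 - 42*x + 63/4.
u(x) = 7·x·(3/2 − x)^2 vanishes at x = 0 and x = 3/2, so u ∈ H^1_0(0, 3/2). Differentiate via the product rule and integrate the resulting polynomials term by term.
  ∫_0^3/2 u² dx = ∫_0^3/2 (49*x^6 - 294*x^5 + 1323*x^4/2 - 1323*x^3/2 + 3969*x^2/16) dx. Term by term:
    ∫_0^3/2 49*x^6 dx = 15309/128;  ∫_0^3/2 -294*x^5 dx = -35721/64;  ∫_0^3/2 1323*x^4/2 dx = 321489/320;
    ∫_0^3/2 -1323*x^3/2 dx = -107163/128;  ∫_0^3/2 3969*x^2/16 dx = 35721/128.
  Sum: 15309/128 − 35721/64 + 321489/320 − 107163/128 + 35721/128 = 5103/640.
  ∫_0^3/2 (u')² dx = ∫_0^3/2 (441*x^4 - 1764*x^3 + 4851*x^2/2 - 1323*x + 3969/16) dx. Term by term:
    ∫_0^3/2 441*x^4 dx = 107163/160;  ∫_0^3/2 -1764*x^3 dx = -35721/16;  ∫_0^3/2 4851*x^2/2 dx = 43659/16;
    ∫_0^3/2 -1323*x dx = -11907/8;  ∫_0^3/2 3969/16 dx = 11907/32.
  Sum: 107163/160 − 35721/16 + 43659/16 − 11907/8 + 11907/32 = 3969/80.
∫_0^3/2 u² dx = 5103/640, so ||u||_L² = 27*sqrt(70)/80.
∫_0^3/2 (u')² dx = 3969/80, so ||u'||_L² = 63*sqrt(5)/20.
Ratio ||u||_L² / ||u'||_L² = 3*sqrt(14)/28.
Sharp Poincaré constant on H^1_0(0, 3/2) is C_P = L/π = 3/(2*π), achieved by sin(2*π/3·x).
A polynomial bump cannot attain the sharp Poincaré constant (only the first sine eigenfunction does), so the ratio is strictly less than C_P, consistent with ||u||_L² ≤ C_P ||u'||_L².


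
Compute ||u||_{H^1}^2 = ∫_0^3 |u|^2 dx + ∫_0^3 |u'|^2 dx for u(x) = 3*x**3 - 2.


||u||_{H^1}^2 = 228111/35

The H^1 norm (squared) on an interval (0, L) is
  ||u||_{H^1}^2 = ∫_0^L u(x)^2 dx + ∫_0^L u'(x)^2 dx.
Compute u'(x) = 9*x**2.
Then u(x)^2 = 9*x**6 - 12*x**3 + 4 and u'(x)^2 = 81*x**4.
Integrate each monomial from 0 to 3 using ∫_0^3 c·x^n dx = c·3^(n+1)/(n+1):
  ∫_0^3 u(x)^2 dx = ∫_0^3 (9*x^6 - 12*x^3 + 4) dx. Term by term:
    ∫_0^3 9*x^6 dx = 19683/7;  ∫_0^3 -12*x^3 dx = -243;  ∫_0^3 4 dx = 12.
  Sum: 19683/7 − 243 + 12 = 18066/7.
  ∫_0^3 u'(x)^2 dx = ∫_0^3 (81*x^4) dx. Term by term:
    ∫_0^3 81*x^4 dx = 19683/5.
Adding: ||u||_{H^1}^2 = 18066/7 + 19683/5 = 228111/35.


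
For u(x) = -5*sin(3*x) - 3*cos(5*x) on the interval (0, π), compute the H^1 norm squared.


||u||_{H^1(0,π)}^2 = 242*π

u'(x) = 15*sin(5*x) - 15*cos(3*x).
Expand u² and (u')² and integrate term by term on (0, π), using: for integers n ≥ 1, ∫_0^π sin²(nx) dx = ∫_0^π cos²(nx) dx = π/2; for n ≠ n', ∫_0^π sin(nx)sin(n'x) dx = ∫_0^π cos(nx)cos(n'x) dx = 0; and by product-to-sum, ∫_0^π sin(nx)cos(n'x) dx = ½∫_0^π [sin((n+n')x) + sin((n−n')x)] dx, which is 0 when n+n' is even and 2n/(n²−n'²) when n+n' is odd (it need not vanish on (0, π)).
  u² squared terms: (-5)²·∫sin(3x)² dx = 25·π/2 = 25*π/2;  (-3)²·∫cos(5x)² dx = 9·π/2 = 9*π/2.
  u² cross terms: 2·(-5)·(-3)·∫sin(3x)·cos(5x) dx = 30·(0) = 0.
  So ∫_0^π u² dx = 25*π/2 + 9*π/2 + 0 = 17*π.
  (u')² squared terms: (-15)²·∫cos(3x)² dx = 225·π/2 = 225*π/2;  (15)²·∫sin(5x)² dx = 225·π/2 = 225*π/2.
  (u')² cross terms: 2·(-15)·(15)·∫cos(3x)·sin(5x) dx = -450·(0) = 0.
  So ∫_0^π (u')² dx = 225*π/2 + 225*π/2 + 0 = 225*π.
||u||_{H^1}^2 = (17*π) + (225*π) = 242*π.


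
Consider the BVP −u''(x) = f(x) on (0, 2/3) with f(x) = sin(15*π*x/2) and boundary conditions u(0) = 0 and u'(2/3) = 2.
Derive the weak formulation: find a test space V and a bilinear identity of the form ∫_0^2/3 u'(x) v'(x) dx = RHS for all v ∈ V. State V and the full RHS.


V = {v ∈ H^1(0, 2/3) : v(0) = 0} (test functions vanish at x = 0 where u is specified); weak form: ∫_0^2/3 u'v' dx = ∫_0^2/3 (sin(15*π*x/2)) v dx + 2·v(2/3) for all v ∈ V.

Multiply both sides by a test function v and integrate from 0 to 2/3:
  ∫_0^2/3 −u''(x) v(x) dx = ∫_0^2/3 f(x) v(x) dx.
Integrate the LHS by parts once:
  ∫_0^2/3 −u'' v dx = −[u'(x) v(x)]_0^2/3 + ∫_0^2/3 u'(x) v'(x) dx.
Thus ∫_0^2/3 u'(x) v'(x) dx = ∫_0^2/3 f(x) v(x) dx + [u'(x) v(x)]_0^2/3.
Choose V so that boundary terms are either known or forced to vanish.
Mixed BC: u(0) = 0 (Dirichlet) and u'(2/3) = 2 (Neumann). Define V = {v ∈ H^1(0, 2/3) : v(0) = 0}. Then [u' v]_0^2/3 = u'(2/3)·v(2/3) − u'(0)·0 = 2·v(2/3).
Weak formulation: find u (satisfying any essential BC) such that ∫_0^2/3 u'(x) v'(x) dx = ∫_0^2/3 f v dx + 2·v(2/3) for all v ∈ V (Dirichlet at 0 absorbed into V; Neumann datum at x = 2/3 contributes the boundary term).
Substituting f(x) = sin(15*π*x/2), the right-hand side is ∫_0^2/3 (sin(15*π*x/2)) v dx + 2·v(2/3).


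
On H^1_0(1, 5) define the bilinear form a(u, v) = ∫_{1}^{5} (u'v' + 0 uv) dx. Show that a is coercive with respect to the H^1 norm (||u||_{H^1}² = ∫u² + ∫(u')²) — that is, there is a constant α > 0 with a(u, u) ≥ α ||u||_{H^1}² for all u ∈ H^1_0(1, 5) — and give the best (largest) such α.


α = π^2/(π^2 + 16)

Coercivity of a(·,·) on H^1_0(1, 5) means a(u, u) ≥ α ||u||_{H^1}² for every u ∈ H^1_0.
The interval has length L = 4, and Poincaré/coercivity depend only on L. Here a(u, u) = ∫(u')² + (0)·∫u².
Here c = 0, so a(u,u) = ∫(u')² alone. The condition a(u,u) ≥ α||u||_{H^1}² reads (1−α)∫(u')² ≥ (α−c)∫u². Any admissible α is ≤ 1 (rapidly oscillating u have ∫u²/∫(u')² → 0), and α = 1 would force 0 ≥ (1−c)∫u², impossible since c < 1; so 1−α > 0. By the sharp Poincaré inequality on H^1_0 of an interval of length L, ∫(u')² ≥ (π/L)²∫u² with equality for the first sine mode sin(π(x−x₀)/L) (x₀ the left endpoint), so the inequality holds for all u iff (1−α)(π/L)² ≥ α − c, i.e. α ≤ ((π/L)² + c)/((π/L)² + 1) = (1 + c(L/π)²)/(1 + (L/π)²). (Direct route, valid since c ≤ 0: Poincaré gives c∫u² ≥ c(L/π)²∫(u')², so a(u,u) ≥ (1 + c(L/π)²)∫(u')², while ||u||_{H^1}² ≤ (1 + (L/π)²)∫(u')²; dividing yields the same α.) With (π/L)² = π^2/16 and c = 0, the largest admissible constant is α = ((π/L)² + c)/((π/L)² + 1).
Simplifying, α = π^2/(π^2 + 16).


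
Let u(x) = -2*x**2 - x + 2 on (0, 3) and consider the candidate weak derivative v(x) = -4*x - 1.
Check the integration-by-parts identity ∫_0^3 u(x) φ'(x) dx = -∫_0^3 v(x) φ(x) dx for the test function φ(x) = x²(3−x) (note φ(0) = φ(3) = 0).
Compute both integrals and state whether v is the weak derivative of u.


LHS = 1107/20, RHS = 1107/20. Yes, v = u' weakly.

u(x) = -2*x**2 - x + 2, classical derivative u'(x) = -4*x - 1.
φ(x) = x²(3−x), so φ'(x) = 3*x*(2 - x).
Note φ(0) = φ(3) = 0, so the boundary term u·φ vanishes.
LHS = ∫_0^3 u(x) φ'(x) dx = ∫_0^3 (6*x^4 - 9*x^3 - 12*x^2 + 12*x) dx. Term by term:
  ∫_0^3 6*x^4 dx = 1458/5;  ∫_0^3 -9*x^3 dx = -729/4;  ∫_0^3 -12*x^2 dx = -108;
  ∫_0^3 12*x dx = 54.
Sum: 1458/5 − 729/4 − 108 + 54 = 1107/20.
So LHS = 1107/20.
∫_0^3 v(x) φ(x) dx = ∫_0^3 (4*x^4 - 11*x^3 - 3*x^2) dx. Term by term:
  ∫_0^3 4*x^4 dx = 972/5;  ∫_0^3 -11*x^3 dx = -891/4;  ∫_0^3 -3*x^2 dx = -27.
Sum: 972/5 − 891/4 − 27 = -1107/20.
So RHS = -∫_0^3 v(x) φ(x) dx = 1107/20.
LHS = RHS, so the identity holds for this test φ.
Moreover u is smooth here and v(x) = u'(x) = -4*x - 1 pointwise, so the identity holds for every test function. Hence v is the weak derivative of u.


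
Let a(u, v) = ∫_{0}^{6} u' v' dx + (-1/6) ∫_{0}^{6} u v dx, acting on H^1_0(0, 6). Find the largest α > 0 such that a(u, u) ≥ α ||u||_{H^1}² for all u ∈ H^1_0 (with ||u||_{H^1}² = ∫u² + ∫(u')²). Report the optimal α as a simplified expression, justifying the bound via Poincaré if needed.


α = (-6 + π^2)/(π^2 + 36)

Coercivity of a(·,·) on H^1_0(0, 6) means a(u, u) ≥ α ||u||_{H^1}² for every u ∈ H^1_0.
The interval has length L = 6, and Poincaré/coercivity depend only on L. Here a(u, u) = ∫(u')² + (-1/6)·∫u².
Here c = -1/6 < 0 with |c| < (π/L)² = π^2/36, so coercivity still holds. The condition a(u,u) ≥ α||u||_{H^1}² reads (1−α)∫(u')² ≥ (α−c)∫u². Any admissible α is ≤ 1 (rapidly oscillating u have ∫u²/∫(u')² → 0), and α = 1 would force 0 ≥ (1−c)∫u², impossible since c < 1; so 1−α > 0. By the sharp Poincaré inequality on H^1_0 of an interval of length L, ∫(u')² ≥ (π/L)²∫u² with equality for the first sine mode sin(π(x−x₀)/L) (x₀ the left endpoint), so the inequality holds for all u iff (1−α)(π/L)² ≥ α − c, i.e. α ≤ ((π/L)² + c)/((π/L)² + 1) = (1 + c(L/π)²)/(1 + (L/π)²). (Direct route, valid since c ≤ 0: Poincaré gives c∫u² ≥ c(L/π)²∫(u')², so a(u,u) ≥ (1 + c(L/π)²)∫(u')², while ||u||_{H^1}² ≤ (1 + (L/π)²)∫(u')²; dividing yields the same α.) With (π/L)² = π^2/36 and c = -1/6, the largest admissible constant is α = ((π/L)² + c)/((π/L)² + 1).
Simplifying, α = (-6 + π^2)/(π^2 + 36).


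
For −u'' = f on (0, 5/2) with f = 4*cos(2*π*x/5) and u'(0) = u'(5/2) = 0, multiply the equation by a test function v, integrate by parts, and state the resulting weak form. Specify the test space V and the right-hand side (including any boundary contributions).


V = H^1(0, 5/2) (no boundary constraint on v; u is determined up to an additive constant); weak form: ∫_0^5/2 u'v' dx = ∫_0^5/2 (4*cos(2*π*x/5)) v dx for all v ∈ V.

Multiply both sides by a test function v and integrate from 0 to 5/2:
  ∫_0^5/2 −u''(x) v(x) dx = ∫_0^5/2 f(x) v(x) dx.
Integrate the LHS by parts once:
  ∫_0^5/2 −u'' v dx = −[u'(x) v(x)]_0^5/2 + ∫_0^5/2 u'(x) v'(x) dx.
Thus ∫_0^5/2 u'(x) v'(x) dx = ∫_0^5/2 f(x) v(x) dx + [u'(x) v(x)]_0^5/2.
Choose V so that boundary terms are either known or forced to vanish.
u has homogeneous Neumann: u'(0) = u'(5/2) = 0. So [u' v]_0^5/2 = 0·v(5/2) − 0·v(0) = 0 for any v; take V = H^1(0, 5/2).
Weak formulation: find u (satisfying any essential BC) such that ∫_0^5/2 u'(x) v'(x) dx = ∫_0^5/2 f v dx for all v ∈ V (homogeneous Neumann, so boundary terms vanish).
Substituting f(x) = 4*cos(2*π*x/5), the right-hand side is ∫_0^5/2 (4*cos(2*π*x/5)) v dx.
Compatibility check (pure Neumann): taking v ≡ 1 ∈ V gives 0 = ∫_0^5/2 f dx + (0) − (0), i.e. ∫_0^5/2 f dx must equal u'(0) − u'(5/2) = 0. Indeed ∫_0^5/2 (4*cos(2*π*x/5)) dx = 0, so the data are compatible. The solution is then unique only up to an additive constant (fix it e.g. by requiring ∫_0^5/2 u dx = 0).


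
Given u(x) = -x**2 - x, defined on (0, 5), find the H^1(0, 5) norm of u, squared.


||u||_{H^1}^2 = 7205/6

The H^1 norm (squared) on an interval (0, L) is
  ||u||_{H^1}^2 = ∫_0^L u(x)^2 dx + ∫_0^L u'(x)^2 dx.
Compute u'(x) = -2*x - 1.
Then u(x)^2 = x**4 + 2*x**3 + x**2 and u'(x)^2 = 4*x**2 + 4*x + 1.
Integrate each monomial from 0 to 5 using ∫_0^5 c·x^n dx = c·5^(n+1)/(n+1):
  ∫_0^5 u(x)^2 dx = ∫_0^5 (x^4 + 2*x^3 + x^2) dx. Term by term:
    ∫_0^5 x^4 dx = 625;  ∫_0^5 2*x^3 dx = 625/2;  ∫_0^5 x^2 dx = 125/3.
  Sum: 625 + 625/2 + 125/3 = 5875/6.
  ∫_0^5 u'(x)^2 dx = ∫_0^5 (4*x^2 + 4*x + 1) dx. Term by term:
    ∫_0^5 4*x^2 dx = 500/3;  ∫_0^5 4*x dx = 50;  ∫_0^5 1 dx = 5.
  Sum: 500/3 + 50 + 5 = 665/3.
Adding: ||u||_{H^1}^2 = 5875/6 + 665/3 = 7205/6.


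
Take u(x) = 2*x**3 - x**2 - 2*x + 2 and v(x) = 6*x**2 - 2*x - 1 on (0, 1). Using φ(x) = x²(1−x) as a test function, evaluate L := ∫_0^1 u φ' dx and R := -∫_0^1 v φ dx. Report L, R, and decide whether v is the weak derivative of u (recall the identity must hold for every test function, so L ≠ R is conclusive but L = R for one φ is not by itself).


LHS = 1/15, RHS = -1/60. No, v is not the weak derivative of u.

u(x) = 2*x**3 - x**2 - 2*x + 2, classical derivative u'(x) = 6*x**2 - 2*x - 2.
φ(x) = x²(1−x), so φ'(x) = x*(2 - 3*x).
Note φ(0) = φ(1) = 0, so the boundary term u·φ vanishes.
LHS = ∫_0^1 u(x) φ'(x) dx = ∫_0^1 (-6*x^5 + 7*x^4 + 4*x^3 - 10*x^2 + 4*x) dx. Term by term:
  ∫_0^1 -6*x^5 dx = -1;  ∫_0^1 7*x^4 dx = 7/5;  ∫_0^1 4*x^3 dx = 1;
  ∫_0^1 -10*x^2 dx = -10/3;  ∫_0^1 4*x dx = 2.
Sum: -1 + 7/5 + 1 − 10/3 + 2 = 1/15.
So LHS = 1/15.
∫_0^1 v(x) φ(x) dx = ∫_0^1 (-6*x^5 + 8*x^4 - x^3 - x^2) dx. Term by term:
  ∫_0^1 -6*x^5 dx = -1;  ∫_0^1 8*x^4 dx = 8/5;  ∫_0^1 -x^3 dx = -1/4;
  ∫_0^1 -x^2 dx = -1/3.
Sum: -1 + 8/5 − 1/4 − 1/3 = 1/60.
So RHS = -∫_0^1 v(x) φ(x) dx = -1/60.
LHS − RHS = 1/12 ≠ 0, so the identity fails.
(For a valid weak derivative the identity must hold for EVERY test function, in particular this one. The failure shows v is NOT the weak derivative of u.)
Correct weak derivative would be u'(x) = 6*x**2 - 2*x - 2.


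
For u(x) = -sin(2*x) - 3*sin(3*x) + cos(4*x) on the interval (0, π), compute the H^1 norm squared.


||u||_{H^1(0,π)}^2 = 612/7 + 56*π

u'(x) = -4*sin(4*x) - 2*cos(2*x) - 9*cos(3*x).
Expand u² and (u')² and integrate term by term on (0, π), using: for integers n ≥ 1, ∫_0^π sin²(nx) dx = ∫_0^π cos²(nx) dx = π/2; for n ≠ n', ∫_0^π sin(nx)sin(n'x) dx = ∫_0^π cos(nx)cos(n'x) dx = 0; and by product-to-sum, ∫_0^π sin(nx)cos(n'x) dx = ½∫_0^π [sin((n+n')x) + sin((n−n')x)] dx, which is 0 when n+n' is even and 2n/(n²−n'²) when n+n' is odd (it need not vanish on (0, π)).
  u² squared terms: (-1)²·∫sin(2x)² dx = 1·π/2 = π/2;  (-3)²·∫sin(3x)² dx = 9·π/2 = 9*π/2;  (1)²·∫cos(4x)² dx = 1·π/2 = π/2.
  u² cross terms: 2·(-1)·(-3)·∫sin(2x)·sin(3x) dx = 6·(0) = 0;  2·(-1)·(1)·∫sin(2x)·cos(4x) dx = -2·(0) = 0;  2·(-3)·(1)·∫sin(3x)·cos(4x) dx = -6·(-6/7) = 36/7.
  So ∫_0^π u² dx = π/2 + 9*π/2 + π/2 + 0 + 0 + 36/7 = 36/7 + 11*π/2.
  (u')² squared terms: (-9)²·∫cos(3x)² dx = 81·π/2 = 81*π/2;  (-4)²·∫sin(4x)² dx = 16·π/2 = 8*π;  (-2)²·∫cos(2x)² dx = 4·π/2 = 2*π.
  (u')² cross terms: 2·(-9)·(-4)·∫cos(3x)·sin(4x) dx = 72·(8/7) = 576/7;  2·(-9)·(-2)·∫cos(3x)·cos(2x) dx = 36·(0) = 0;  2·(-4)·(-2)·∫sin(4x)·cos(2x) dx = 16·(0) = 0.
  So ∫_0^π (u')² dx = 81*π/2 + 8*π + 2*π + 576/7 + 0 + 0 = 576/7 + 101*π/2.
||u||_{H^1}^2 = (36/7 + 11*π/2) + (576/7 + 101*π/2) = 612/7 + 56*π.


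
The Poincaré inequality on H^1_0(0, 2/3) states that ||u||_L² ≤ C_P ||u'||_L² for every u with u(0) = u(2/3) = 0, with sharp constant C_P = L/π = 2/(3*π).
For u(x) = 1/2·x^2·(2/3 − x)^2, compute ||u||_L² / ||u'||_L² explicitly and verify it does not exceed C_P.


||u||_L² / ||u'||_L² = sqrt(3)/9 < C_P = 2/(3*π).

u(x) = 1/2·x^2·(2/3 − x)^2, so u'(x) = 2*x*(3*x - 2)*(3*x - 1)/9.
u(x) = 1/2·x^2·(2/3 − x)^2 vanishes at x = 0 and x = 2/3, so u ∈ H^1_0(0, 2/3). Differentiate via the product rule and integrate the resulting polynomials term by term.
  ∫_0^2/3 u² dx = ∫_0^2/3 (x^8/4 - 2*x^7/3 + 2*x^6/3 - 8*x^5/27 + 4*x^4/81) dx. Term by term:
    ∫_0^2/3 x^8/4 dx = 128/177147;  ∫_0^2/3 -2*x^7/3 dx = -64/19683;  ∫_0^2/3 2*x^6/3 dx = 256/45927;
    ∫_0^2/3 -8*x^5/27 dx = -256/59049;  ∫_0^2/3 4*x^4/81 dx = 128/98415.
  Sum: 128/177147 − 64/19683 + 256/45927 − 256/59049 + 128/98415 = 64/6200145.
  ∫_0^2/3 (u')² dx = ∫_0^2/3 (4*x^6 - 8*x^5 + 52*x^4/9 - 16*x^3/9 + 16*x^2/81) dx. Term by term:
    ∫_0^2/3 4*x^6 dx = 512/15309;  ∫_0^2/3 -8*x^5 dx = -256/2187;  ∫_0^2/3 52*x^4/9 dx = 1664/10935;
    ∫_0^2/3 -16*x^3/9 dx = -64/729;  ∫_0^2/3 16*x^2/81 dx = 128/6561.
  Sum: 512/15309 − 256/2187 + 1664/10935 − 64/729 + 128/6561 = 64/229635.
∫_0^2/3 u² dx = 64/6200145, so ||u||_L² = 8*sqrt(105)/25515.
∫_0^2/3 (u')² dx = 64/229635, so ||u'||_L² = 8*sqrt(35)/2835.
Ratio ||u||_L² / ||u'||_L² = sqrt(3)/9.
Sharp Poincaré constant on H^1_0(0, 2/3) is C_P = L/π = 2/(3*π), achieved by sin(3*π/2·x).
A polynomial bump cannot attain the sharp Poincaré constant (only the first sine eigenfunction does), so the ratio is strictly less than C_P, consistent with ||u||_L² ≤ C_P ||u'||_L².


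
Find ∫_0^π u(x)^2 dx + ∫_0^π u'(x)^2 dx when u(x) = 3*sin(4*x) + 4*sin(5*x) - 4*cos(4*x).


||u||_{H^1(0,π)}^2 = -5440/9 + 841*π/2

u'(x) = 16*sin(4*x) + 12*cos(4*x) + 20*cos(5*x).
Expand u² and (u')² and integrate term by term on (0, π), using: for integers n ≥ 1, ∫_0^π sin²(nx) dx = ∫_0^π cos²(nx) dx = π/2; for n ≠ n', ∫_0^π sin(nx)sin(n'x) dx = ∫_0^π cos(nx)cos(n'x) dx = 0; and by product-to-sum, ∫_0^π sin(nx)cos(n'x) dx = ½∫_0^π [sin((n+n')x) + sin((n−n')x)] dx, which is 0 when n+n' is even and 2n/(n²−n'²) when n+n' is odd (it need not vanish on (0, π)).
  u² squared terms: (-4)²·∫cos(4x)² dx = 16·π/2 = 8*π;  (3)²·∫sin(4x)² dx = 9·π/2 = 9*π/2;  (4)²·∫sin(5x)² dx = 16·π/2 = 8*π.
  u² cross terms: 2·(-4)·(3)·∫cos(4x)·sin(4x) dx = -24·(0) = 0;  2·(-4)·(4)·∫cos(4x)·sin(5x) dx = -32·(10/9) = -320/9;  2·(3)·(4)·∫sin(4x)·sin(5x) dx = 24·(0) = 0.
  So ∫_0^π u² dx = 8*π + 9*π/2 + 8*π + 0 − 320/9 + 0 = -320/9 + 41*π/2.
  (u')² squared terms: (12)²·∫cos(4x)² dx = 144·π/2 = 72*π;  (16)²·∫sin(4x)² dx = 256·π/2 = 128*π;  (20)²·∫cos(5x)² dx = 400·π/2 = 200*π.
  (u')² cross terms: 2·(12)·(16)·∫cos(4x)·sin(4x) dx = 384·(0) = 0;  2·(12)·(20)·∫cos(4x)·cos(5x) dx = 480·(0) = 0;  2·(16)·(20)·∫sin(4x)·cos(5x) dx = 640·(-8/9) = -5120/9.
  So ∫_0^π (u')² dx = 72*π + 128*π + 200*π + 0 + 0 − 5120/9 = -5120/9 + 400*π.
||u||_{H^1}^2 = (-320/9 + 41*π/2) + (-5120/9 + 400*π) = -5440/9 + 841*π/2.


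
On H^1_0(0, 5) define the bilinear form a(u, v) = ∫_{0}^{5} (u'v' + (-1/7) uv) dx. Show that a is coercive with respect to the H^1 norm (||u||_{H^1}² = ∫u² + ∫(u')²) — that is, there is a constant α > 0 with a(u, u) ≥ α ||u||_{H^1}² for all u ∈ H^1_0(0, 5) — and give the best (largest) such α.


α = (-25/7 + π^2)/(π^2 + 25)

Coercivity of a(·,·) on H^1_0(0, 5) means a(u, u) ≥ α ||u||_{H^1}² for every u ∈ H^1_0.
The interval has length L = 5, and Poincaré/coercivity depend only on L. Here a(u, u) = ∫(u')² + (-1/7)·∫u².
Here c = -1/7 < 0 with |c| < (π/L)² = π^2/25, so coercivity still holds. The condition a(u,u) ≥ α||u||_{H^1}² reads (1−α)∫(u')² ≥ (α−c)∫u². Any admissible α is ≤ 1 (rapidly oscillating u have ∫u²/∫(u')² → 0), and α = 1 would force 0 ≥ (1−c)∫u², impossible since c < 1; so 1−α > 0. By the sharp Poincaré inequality on H^1_0 of an interval of length L, ∫(u')² ≥ (π/L)²∫u² with equality for the first sine mode sin(π(x−x₀)/L) (x₀ the left endpoint), so the inequality holds for all u iff (1−α)(π/L)² ≥ α − c, i.e. α ≤ ((π/L)² + c)/((π/L)² + 1) = (1 + c(L/π)²)/(1 + (L/π)²). (Direct route, valid since c ≤ 0: Poincaré gives c∫u² ≥ c(L/π)²∫(u')², so a(u,u) ≥ (1 + c(L/π)²)∫(u')², while ||u||_{H^1}² ≤ (1 + (L/π)²)∫(u')²; dividing yields the same α.) With (π/L)² = π^2/25 and c = -1/7, the largest admissible constant is α = ((π/L)² + c)/((π/L)² + 1).
Simplifying, α = (-25/7 + π^2)/(π^2 + 25).


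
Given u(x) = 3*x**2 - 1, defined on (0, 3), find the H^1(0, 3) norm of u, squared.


||u||_{H^1}^2 = 3552/5

The H^1 norm (squared) on an interval (0, L) is
  ||u||_{H^1}^2 = ∫_0^L u(x)^2 dx + ∫_0^L u'(x)^2 dx.
Compute u'(x) = 6*x.
Then u(x)^2 = 9*x**4 - 6*x**2 + 1 and u'(x)^2 = 36*x**2.
Integrate each monomial from 0 to 3 using ∫_0^3 c·x^n dx = c·3^(n+1)/(n+1):
  ∫_0^3 u(x)^2 dx = ∫_0^3 (9*x^4 - 6*x^2 + 1) dx. Term by term:
    ∫_0^3 9*x^4 dx = 2187/5;  ∫_0^3 -6*x^2 dx = -54;  ∫_0^3 1 dx = 3.
  Sum: 2187/5 − 54 + 3 = 1932/5.
  ∫_0^3 u'(x)^2 dx = ∫_0^3 (36*x^2) dx. Term by term:
    ∫_0^3 36*x^2 dx = 324.
Adding: ||u||_{H^1}^2 = 1932/5 + 324 = 3552/5.


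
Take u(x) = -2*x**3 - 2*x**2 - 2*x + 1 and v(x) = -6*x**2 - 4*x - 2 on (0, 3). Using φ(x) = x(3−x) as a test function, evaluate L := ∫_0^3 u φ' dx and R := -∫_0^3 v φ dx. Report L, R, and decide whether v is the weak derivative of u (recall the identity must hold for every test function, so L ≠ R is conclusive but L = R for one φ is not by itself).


LHS = 1089/10, RHS = 1089/10. Yes, v = u' weakly.

u(x) = -2*x**3 - 2*x**2 - 2*x + 1, classical derivative u'(x) = -6*x**2 - 4*x - 2.
φ(x) = x(3−x), so φ'(x) = 3 - 2*x.
Note φ(0) = φ(3) = 0, so the boundary term u·φ vanishes.
LHS = ∫_0^3 u(x) φ'(x) dx = ∫_0^3 (4*x^4 - 2*x^3 - 2*x^2 - 8*x + 3) dx. Term by term:
  ∫_0^3 4*x^4 dx = 972/5;  ∫_0^3 -2*x^3 dx = -81/2;  ∫_0^3 -2*x^2 dx = -18;
  ∫_0^3 -8*x dx = -36;  ∫_0^3 3 dx = 9.
Sum: 972/5 − 81/2 − 18 − 36 + 9 = 1089/10.
So LHS = 1089/10.
∫_0^3 v(x) φ(x) dx = ∫_0^3 (6*x^4 - 14*x^3 - 10*x^2 - 6*x) dx. Term by term:
  ∫_0^3 6*x^4 dx = 1458/5;  ∫_0^3 -14*x^3 dx = -567/2;  ∫_0^3 -10*x^2 dx = -90;
  ∫_0^3 -6*x dx = -27.
Sum: 1458/5 − 567/2 − 90 − 27 = -1089/10.
So RHS = -∫_0^3 v(x) φ(x) dx = 1089/10.
LHS = RHS, so the identity holds for this test φ.
Moreover u is smooth here and v(x) = u'(x) = -6*x**2 - 4*x - 2 pointwise, so the identity holds for every test function. Hence v is the weak derivative of u.


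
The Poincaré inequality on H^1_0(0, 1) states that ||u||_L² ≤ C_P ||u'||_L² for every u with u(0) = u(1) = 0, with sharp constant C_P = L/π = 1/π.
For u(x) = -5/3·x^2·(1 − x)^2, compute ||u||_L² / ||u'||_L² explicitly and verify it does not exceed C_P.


||u||_L² / ||u'||_L² = sqrt(3)/6 < C_P = 1/π.

u(x) = -5/3·x^2·(1 − x)^2, so u'(x) = 10*x*(x*(1 - x) - (x - 1)^2)/3.
u(x) = -5/3·x^2·(1 − x)^2 vanishes at x = 0 and x = 1, so u ∈ H^1_0(0, 1). Differentiate via the product rule and integrate the resulting polynomials term by term.
  ∫_0^1 u² dx = ∫_0^1 (25*x^8/9 - 100*x^7/9 + 50*x^6/3 - 100*x^5/9 + 25*x^4/9) dx. Term by term:
    ∫_0^1 25*x^8/9 dx = 25/81;  ∫_0^1 -100*x^7/9 dx = -25/18;  ∫_0^1 50*x^6/3 dx = 50/21;
    ∫_0^1 -100*x^5/9 dx = -50/27;  ∫_0^1 25*x^4/9 dx = 5/9.
  Sum: 25/81 − 25/18 + 50/21 − 50/27 + 5/9 = 5/1134.
  ∫_0^1 (u')² dx = ∫_0^1 (400*x^6/9 - 400*x^5/3 + 1300*x^4/9 - 200*x^3/3 + 100*x^2/9) dx. Term by term:
    ∫_0^1 400*x^6/9 dx = 400/63;  ∫_0^1 -400*x^5/3 dx = -200/9;  ∫_0^1 1300*x^4/9 dx = 260/9;
    ∫_0^1 -200*x^3/3 dx = -50/3;  ∫_0^1 100*x^2/9 dx = 100/27.
  Sum: 400/63 − 200/9 + 260/9 − 50/3 + 100/27 = 10/189.
∫_0^1 u² dx = 5/1134, so ||u||_L² = sqrt(70)/126.
∫_0^1 (u')² dx = 10/189, so ||u'||_L² = sqrt(210)/63.
Ratio ||u||_L² / ||u'||_L² = sqrt(3)/6.
Sharp Poincaré constant on H^1_0(0, 1) is C_P = L/π = 1/π, achieved by sin(π·x).
A polynomial bump cannot attain the sharp Poincaré constant (only the first sine eigenfunction does), so the ratio is strictly less than C_P, consistent with ||u||_L² ≤ C_P ||u'||_L².


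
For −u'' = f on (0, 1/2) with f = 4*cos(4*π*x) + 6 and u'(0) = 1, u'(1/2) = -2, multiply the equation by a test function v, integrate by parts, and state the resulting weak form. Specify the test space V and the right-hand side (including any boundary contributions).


V = H^1(0, 1/2) (v unrestricted at boundary; u is determined up to an additive constant); weak form: ∫_0^1/2 u'v' dx = ∫_0^1/2 (4*cos(4*π*x) + 6) v dx − 2·v(1/2) − v(0) for all v ∈ V.

Multiply both sides by a test function v and integrate from 0 to 1/2:
  ∫_0^1/2 −u''(x) v(x) dx = ∫_0^1/2 f(x) v(x) dx.
Integrate the LHS by parts once:
  ∫_0^1/2 −u'' v dx = −[u'(x) v(x)]_0^1/2 + ∫_0^1/2 u'(x) v'(x) dx.
Thus ∫_0^1/2 u'(x) v'(x) dx = ∫_0^1/2 f(x) v(x) dx + [u'(x) v(x)]_0^1/2.
Choose V so that boundary terms are either known or forced to vanish.
u has inhomogeneous Neumann u'(0) = 1, u'(1/2) = -2. [u' v]_0^1/2 = (-2)·v(1/2) − (1)·v(0) = − 2·v(1/2) − v(0). Take V = H^1(0, 1/2); boundary term becomes part of RHS.
Weak formulation: find u (satisfying any essential BC) such that ∫_0^1/2 u'(x) v'(x) dx = ∫_0^1/2 f v dx − 2·v(1/2) − v(0) for all v ∈ V (Neumann data are natural BCs: they enter the RHS as boundary terms).
Substituting f(x) = 4*cos(4*π*x) + 6, the right-hand side is ∫_0^1/2 (4*cos(4*π*x) + 6) v dx − 2·v(1/2) − v(0).
Compatibility check (pure Neumann): taking v ≡ 1 ∈ V gives 0 = ∫_0^1/2 f dx + (-2) − (1), i.e. ∫_0^1/2 f dx must equal u'(0) − u'(1/2) = 3. Indeed ∫_0^1/2 (4*cos(4*π*x) + 6) dx = 3, so the data are compatible. The solution is then unique only up to an additive constant (fix it e.g. by requiring ∫_0^1/2 u dx = 0).


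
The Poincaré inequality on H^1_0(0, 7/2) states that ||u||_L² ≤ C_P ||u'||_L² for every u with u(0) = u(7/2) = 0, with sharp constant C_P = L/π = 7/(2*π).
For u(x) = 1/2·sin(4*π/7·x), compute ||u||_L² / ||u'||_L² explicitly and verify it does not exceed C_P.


||u||_L² / ||u'||_L² = 7/(4*π) < C_P = 7/(2*π).

u(x) = 1/2·sin(4*π/7·x), so u'(x) = 2*π*cos(4*π*x/7)/7.
Writing u(x) = A·sin(kπx/L) with A = 1/2 and k = 2, use ∫_0^L sin²(kπx/L) dx = L/2 and ∫_0^L cos²(kπx/L) dx = L/2.
u² = 1/4·sin²(4*π/7·x) and (u')² = 4*π^2/49·cos²(4*π/7·x), and each of sin², cos² integrates to L/2 = 7/4 over (0, 7/2).
∫_0^7/2 u² dx = 7/16, so ||u||_L² = sqrt(7)/4.
∫_0^7/2 (u')² dx = π^2/7, so ||u'||_L² = sqrt(7)*π/7.
Ratio ||u||_L² / ||u'||_L² = 7/(4*π).
Sharp Poincaré constant on H^1_0(0, 7/2) is C_P = L/π = 7/(2*π), achieved by sin(2*π/7·x).
This is the k = 2 harmonic; the ratio L/(kπ) is strictly less than C_P = L/π, consistent with the sharp inequality ||u||_L² ≤ C_P ||u'||_L².


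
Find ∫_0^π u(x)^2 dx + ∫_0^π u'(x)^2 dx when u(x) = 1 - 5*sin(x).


||u||_{H^1(0,π)}^2 = -20 + 26*π

u'(x) = -5*cos(x).
Expand u² and (u')² and integrate term by term on (0, π), using: for integers n ≥ 1, ∫_0^π sin²(nx) dx = ∫_0^π cos²(nx) dx = π/2; for n ≠ n', ∫_0^π sin(nx)sin(n'x) dx = ∫_0^π cos(nx)cos(n'x) dx = 0; and by product-to-sum, ∫_0^π sin(nx)cos(n'x) dx = ½∫_0^π [sin((n+n')x) + sin((n−n')x)] dx, which is 0 when n+n' is even and 2n/(n²−n'²) when n+n' is odd (it need not vanish on (0, π)). For the constant mode: ∫_0^π 1 dx = π, ∫_0^π cos(nx) dx = 0, ∫_0^π sin(nx) dx = (1−(−1)^n)/n.
  u² squared terms: (1)²·∫1 dx = 1·π = π;  (-5)²·∫sin(x)² dx = 25·π/2 = 25*π/2.
  u² cross terms: 2·(1)·(-5)·∫1·sin(x) dx = -10·(2) = -20.
  So ∫_0^π u² dx = π + 25*π/2 − 20 = -20 + 27*π/2.
  (u')² squared terms: (-5)²·∫cos(x)² dx = 25·π/2 = 25*π/2.
  So ∫_0^π (u')² dx = 25*π/2.
||u||_{H^1}^2 = (-20 + 27*π/2) + (25*π/2) = -20 + 26*π.


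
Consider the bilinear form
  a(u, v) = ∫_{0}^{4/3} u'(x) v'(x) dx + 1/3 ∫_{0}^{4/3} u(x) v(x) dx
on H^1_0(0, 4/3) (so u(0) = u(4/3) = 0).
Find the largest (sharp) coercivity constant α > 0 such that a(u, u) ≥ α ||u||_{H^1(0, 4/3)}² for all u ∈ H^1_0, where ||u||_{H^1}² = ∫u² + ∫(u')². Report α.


α = (16 + 27*π^2)/(3*(16 + 9*π^2))

Coercivity of a(·,·) on H^1_0(0, 4/3) means a(u, u) ≥ α ||u||_{H^1}² for every u ∈ H^1_0.
The interval has length L = 4/3, and Poincaré/coercivity depend only on L. Here a(u, u) = ∫(u')² + (1/3)·∫u².
Here 0 < c = 1/3 < 1. The condition a(u,u) ≥ α||u||_{H^1}² reads (1−α)∫(u')² ≥ (α−c)∫u². Any admissible α is ≤ 1 (rapidly oscillating u have ∫u²/∫(u')² → 0), and α = 1 would force 0 ≥ (1−c)∫u², impossible since c < 1; so 1−α > 0. By the sharp Poincaré inequality on H^1_0 of an interval of length L, ∫(u')² ≥ (π/L)²∫u² with equality for the first sine mode sin(π(x−x₀)/L) (x₀ the left endpoint), so the inequality holds for all u iff (1−α)(π/L)² ≥ α − c, i.e. α ≤ ((π/L)² + c)/((π/L)² + 1) = (1 + c(L/π)²)/(1 + (L/π)²). With (π/L)² = 9*π^2/16 and c = 1/3, the largest admissible constant is α = ((π/L)² + c)/((π/L)² + 1).
Simplifying, α = (16 + 27*π^2)/(3*(16 + 9*π^2)).


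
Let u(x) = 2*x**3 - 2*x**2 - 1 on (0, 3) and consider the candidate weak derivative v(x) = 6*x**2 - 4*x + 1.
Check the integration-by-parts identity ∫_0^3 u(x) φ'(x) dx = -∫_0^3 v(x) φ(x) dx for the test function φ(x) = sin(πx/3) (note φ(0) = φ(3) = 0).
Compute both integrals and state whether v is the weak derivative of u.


LHS = -126/π + 648/π^3, RHS = -132/π + 648/π^3. No, v is not the weak derivative of u.

u(x) = 2*x**3 - 2*x**2 - 1, classical derivative u'(x) = 6*x**2 - 4*x.
φ(x) = sin(πx/3), so φ'(x) = π*cos(π*x/3)/3.
Note φ(0) = φ(3) = 0, so the boundary term u·φ vanishes.
LHS = ∫_0^3 u(x) φ'(x) dx = ∫_0^3 (2*π*x^3*cos(π*x/3)/3 - 2*π*x^2*cos(π*x/3)/3 - π*cos(π*x/3)/3) dx. Term by term:
  ∫_0^3 -π*cos(π*x/3)/3 dx = 0;  ∫_0^3 -2*π*x^2*cos(π*x/3)/3 dx = 36/π;  ∫_0^3 2*π*x^3*cos(π*x/3)/3 dx = -162/π + 648/π^3.
Sum: 0 + 36/π + -162/π + 648/π^3 = -126/π + 648/π^3.
So LHS = -126/π + 648/π^3.
∫_0^3 v(x) φ(x) dx = ∫_0^3 (6*x^2*sin(π*x/3) - 4*x*sin(π*x/3) + sin(π*x/3)) dx. Term by term:
  ∫_0^3 -4*x*sin(π*x/3) dx = -36/π;  ∫_0^3 6*x^2*sin(π*x/3) dx = -648/π^3 + 162/π;  ∫_0^3 sin(π*x/3) dx = 6/π.
Sum: -36/π + -648/π^3 + 162/π + 6/π = -648/π^3 + 132/π.
So RHS = -∫_0^3 v(x) φ(x) dx = -132/π + 648/π^3.
LHS − RHS = 6/π ≠ 0, so the identity fails.
(For a valid weak derivative the identity must hold for EVERY test function, in particular this one. The failure shows v is NOT the weak derivative of u.)
Correct weak derivative would be u'(x) = 6*x**2 - 4*x.


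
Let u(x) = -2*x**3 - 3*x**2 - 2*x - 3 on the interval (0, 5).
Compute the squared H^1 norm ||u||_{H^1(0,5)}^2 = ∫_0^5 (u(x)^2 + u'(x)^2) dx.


||u||_{H^1}^2 = 2686940/21

The H^1 norm (squared) on an interval (0, L) is
  ||u||_{H^1}^2 = ∫_0^L u(x)^2 dx + ∫_0^L u'(x)^2 dx.
Compute u'(x) = -6*x**2 - 6*x - 2.
Then u(x)^2 = 4*x**6 + 12*x**5 + 17*x**4 + 24*x**3 + 22*x**2 + 12*x + 9 and u'(x)^2 = 36*x**4 + 72*x**3 + 60*x**2 + 24*x + 4.
Integrate each monomial from 0 to 5 using ∫_0^5 c·x^n dx = c·5^(n+1)/(n+1):
  ∫_0^5 u(x)^2 dx = ∫_0^5 (4*x^6 + 12*x^5 + 17*x^4 + 24*x^3 + 22*x^2 + 12*x + 9) dx. Term by term:
    ∫_0^5 4*x^6 dx = 312500/7;  ∫_0^5 12*x^5 dx = 31250;  ∫_0^5 17*x^4 dx = 10625;
    ∫_0^5 24*x^3 dx = 3750;  ∫_0^5 22*x^2 dx = 2750/3;  ∫_0^5 12*x dx = 150;
    ∫_0^5 9 dx = 45.
  Sum: 312500/7 + 31250 + 10625 + 3750 + 2750/3 + 150 + 45 = 1918970/21.
  ∫_0^5 u'(x)^2 dx = ∫_0^5 (36*x^4 + 72*x^3 + 60*x^2 + 24*x + 4) dx. Term by term:
    ∫_0^5 36*x^4 dx = 22500;  ∫_0^5 72*x^3 dx = 11250;  ∫_0^5 60*x^2 dx = 2500;
    ∫_0^5 24*x dx = 300;  ∫_0^5 4 dx = 20.
  Sum: 22500 + 11250 + 2500 + 300 + 20 = 36570.
Adding: ||u||_{H^1}^2 = 1918970/21 + 36570 = 2686940/21.


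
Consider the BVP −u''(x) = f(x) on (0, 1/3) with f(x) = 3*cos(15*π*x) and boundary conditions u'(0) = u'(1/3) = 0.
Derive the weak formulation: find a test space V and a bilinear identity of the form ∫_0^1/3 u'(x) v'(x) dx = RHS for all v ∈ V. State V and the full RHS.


V = H^1(0, 1/3) (no boundary constraint on v; u is determined up to an additive constant); weak form: ∫_0^1/3 u'v' dx = ∫_0^1/3 (3*cos(15*π*x)) v dx for all v ∈ V.

Multiply both sides by a test function v and integrate from 0 to 1/3:
  ∫_0^1/3 −u''(x) v(x) dx = ∫_0^1/3 f(x) v(x) dx.
Integrate the LHS by parts once:
  ∫_0^1/3 −u'' v dx = −[u'(x) v(x)]_0^1/3 + ∫_0^1/3 u'(x) v'(x) dx.
Thus ∫_0^1/3 u'(x) v'(x) dx = ∫_0^1/3 f(x) v(x) dx + [u'(x) v(x)]_0^1/3.
Choose V so that boundary terms are either known or forced to vanish.
u has homogeneous Neumann: u'(0) = u'(1/3) = 0. So [u' v]_0^1/3 = 0·v(1/3) − 0·v(0) = 0 for any v; take V = H^1(0, 1/3).
Weak formulation: find u (satisfying any essential BC) such that ∫_0^1/3 u'(x) v'(x) dx = ∫_0^1/3 f v dx for all v ∈ V (homogeneous Neumann, so boundary terms vanish).
Substituting f(x) = 3*cos(15*π*x), the right-hand side is ∫_0^1/3 (3*cos(15*π*x)) v dx.
Compatibility check (pure Neumann): taking v ≡ 1 ∈ V gives 0 = ∫_0^1/3 f dx + (0) − (0), i.e. ∫_0^1/3 f dx must equal u'(0) − u'(1/3) = 0. Indeed ∫_0^1/3 (3*cos(15*π*x)) dx = 0, so the data are compatible. The solution is then unique only up to an additive constant (fix it e.g. by requiring ∫_0^1/3 u dx = 0).


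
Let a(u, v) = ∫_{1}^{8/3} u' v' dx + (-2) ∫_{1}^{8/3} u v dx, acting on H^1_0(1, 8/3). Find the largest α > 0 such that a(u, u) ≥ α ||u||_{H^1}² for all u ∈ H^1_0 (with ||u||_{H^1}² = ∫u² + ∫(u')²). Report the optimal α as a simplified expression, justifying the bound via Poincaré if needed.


α = (-50 + 9*π^2)/(25 + 9*π^2)

Coercivity of a(·,·) on H^1_0(1, 8/3) means a(u, u) ≥ α ||u||_{H^1}² for every u ∈ H^1_0.
The interval has length L = 5/3, and Poincaré/coercivity depend only on L. Here a(u, u) = ∫(u')² + (-2)·∫u².
Here c = -2 < 0 with |c| < (π/L)² = 9*π^2/25, so coercivity still holds. The condition a(u,u) ≥ α||u||_{H^1}² reads (1−α)∫(u')² ≥ (α−c)∫u². Any admissible α is ≤ 1 (rapidly oscillating u have ∫u²/∫(u')² → 0), and α = 1 would force 0 ≥ (1−c)∫u², impossible since c < 1; so 1−α > 0. By the sharp Poincaré inequality on H^1_0 of an interval of length L, ∫(u')² ≥ (π/L)²∫u² with equality for the first sine mode sin(π(x−x₀)/L) (x₀ the left endpoint), so the inequality holds for all u iff (1−α)(π/L)² ≥ α − c, i.e. α ≤ ((π/L)² + c)/((π/L)² + 1) = (1 + c(L/π)²)/(1 + (L/π)²). (Direct route, valid since c ≤ 0: Poincaré gives c∫u² ≥ c(L/π)²∫(u')², so a(u,u) ≥ (1 + c(L/π)²)∫(u')², while ||u||_{H^1}² ≤ (1 + (L/π)²)∫(u')²; dividing yields the same α.) With (π/L)² = 9*π^2/25 and c = -2, the largest admissible constant is α = ((π/L)² + c)/((π/L)² + 1).
Simplifying, α = (-50 + 9*π^2)/(25 + 9*π^2).


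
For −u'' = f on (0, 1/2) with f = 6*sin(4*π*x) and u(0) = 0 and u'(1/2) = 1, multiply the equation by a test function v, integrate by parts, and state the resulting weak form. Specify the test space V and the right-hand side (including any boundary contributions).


V = {v ∈ H^1(0, 1/2) : v(0) = 0} (test functions vanish at x = 0 where u is specified); weak form: ∫_0^1/2 u'v' dx = ∫_0^1/2 (6*sin(4*π*x)) v dx + v(1/2) for all v ∈ V.

Multiply both sides by a test function v and integrate from 0 to 1/2:
  ∫_0^1/2 −u''(x) v(x) dx = ∫_0^1/2 f(x) v(x) dx.
Integrate the LHS by parts once:
  ∫_0^1/2 −u'' v dx = −[u'(x) v(x)]_0^1/2 + ∫_0^1/2 u'(x) v'(x) dx.
Thus ∫_0^1/2 u'(x) v'(x) dx = ∫_0^1/2 f(x) v(x) dx + [u'(x) v(x)]_0^1/2.
Choose V so that boundary terms are either known or forced to vanish.
Mixed BC: u(0) = 0 (Dirichlet) and u'(1/2) = 1 (Neumann). Define V = {v ∈ H^1(0, 1/2) : v(0) = 0}. Then [u' v]_0^1/2 = u'(1/2)·v(1/2) − u'(0)·0 = v(1/2).
Weak formulation: find u (satisfying any essential BC) such that ∫_0^1/2 u'(x) v'(x) dx = ∫_0^1/2 f v dx + v(1/2) for all v ∈ V (Dirichlet at 0 absorbed into V; Neumann datum at x = 1/2 contributes the boundary term).
Substituting f(x) = 6*sin(4*π*x), the right-hand side is ∫_0^1/2 (6*sin(4*π*x)) v dx + v(1/2).


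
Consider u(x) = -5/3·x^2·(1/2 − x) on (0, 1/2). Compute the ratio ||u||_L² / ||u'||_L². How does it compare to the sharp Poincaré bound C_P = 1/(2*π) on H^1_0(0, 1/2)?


||u||_L² / ||u'||_L² = sqrt(14)/28 < C_P = 1/(2*π).

u(x) = -5/3·x^2·(1/2 − x), so u'(x) = 5*x*(3*x - 1)/3.
u(x) = -5/3·x^2·(1/2 − x) vanishes at x = 0 and x = 1/2, so u ∈ H^1_0(0, 1/2). Differentiate via the product rule and integrate the resulting polynomials term by term.
  ∫_0^1/2 u² dx = ∫_0^1/2 (25*x^6/9 - 25*x^5/9 + 25*x^4/36) dx. Term by term:
    ∫_0^1/2 25*x^6/9 dx = 25/8064;  ∫_0^1/2 -25*x^5/9 dx = -25/3456;  ∫_0^1/2 25*x^4/36 dx = 5/1152.
  Sum: 25/8064 − 25/3456 + 5/1152 = 5/24192.
  ∫_0^1/2 (u')² dx = ∫_0^1/2 (25*x^4 - 50*x^3/3 + 25*x^2/9) dx. Term by term:
    ∫_0^1/2 25*x^4 dx = 5/32;  ∫_0^1/2 -50*x^3/3 dx = -25/96;  ∫_0^1/2 25*x^2/9 dx = 25/216.
  Sum: 5/32 − 25/96 + 25/216 = 5/432.
∫_0^1/2 u² dx = 5/24192, so ||u||_L² = sqrt(210)/1008.
∫_0^1/2 (u')² dx = 5/432, so ||u'||_L² = sqrt(15)/36.
Ratio ||u||_L² / ||u'||_L² = sqrt(14)/28.
Sharp Poincaré constant on H^1_0(0, 1/2) is C_P = L/π = 1/(2*π), achieved by sin(2*π·x).
A polynomial bump cannot attain the sharp Poincaré constant (only the first sine eigenfunction does), so the ratio is strictly less than C_P, consistent with ||u||_L² ≤ C_P ||u'||_L².
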